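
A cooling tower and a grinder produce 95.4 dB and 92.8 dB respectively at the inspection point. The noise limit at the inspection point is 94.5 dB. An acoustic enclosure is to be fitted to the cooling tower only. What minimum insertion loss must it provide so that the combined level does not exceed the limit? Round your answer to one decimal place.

Everything except the cooling tower sums to 10^(92.8/10) = 1.905e+09 in linear terms, 92.80 dB.
To meet 94.5 dB overall, the treated cooling tower may contribute at most 10^(94.5/10) − 1.905e+09 = 9.129e+08, i.e. 89.60 dB.
So the cooling tower must be reduced from 95.4 to 89.60 dB: IL = 5.80 dB.

5.8 dB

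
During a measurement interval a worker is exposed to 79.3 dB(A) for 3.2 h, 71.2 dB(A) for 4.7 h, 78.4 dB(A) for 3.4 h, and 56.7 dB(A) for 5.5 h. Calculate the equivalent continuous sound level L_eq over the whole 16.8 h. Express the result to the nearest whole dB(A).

75 dB(A)

L_eq = 10·log₁₀[(1/T)·Σ tᵢ·10^(Lᵢ/10)] with T = 16.8 h.
Σ tᵢ·10^(Lᵢ/10) = 3.2·10^(79.3/10) + 4.7·10^(71.2/10) + 3.4·10^(78.4/10) + 5.5·10^(56.7/10) = 5.721e+08.
L_eq = 10·log₁₀(5.721e+08/16.8) = 75.32 dB(A).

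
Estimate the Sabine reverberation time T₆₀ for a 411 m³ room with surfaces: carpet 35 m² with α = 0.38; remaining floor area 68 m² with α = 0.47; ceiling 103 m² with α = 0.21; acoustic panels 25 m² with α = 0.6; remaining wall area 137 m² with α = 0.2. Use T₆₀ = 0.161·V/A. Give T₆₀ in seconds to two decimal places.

A = Σ Sᵢαᵢ = 35·0.38 + 68·0.47 + 103·0.21 + 25·0.6 + 137·0.2 = 109.29 m².
T₆₀ = 0.161·V/A = 0.161·411/109.29 = 0.605 s.

0.61 s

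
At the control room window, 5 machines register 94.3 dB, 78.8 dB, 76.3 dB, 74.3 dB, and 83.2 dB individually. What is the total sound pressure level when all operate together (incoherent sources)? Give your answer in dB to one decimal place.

94.8 dB

For uncorrelated sources the intensities add, so convert each level to linear form, sum, and take 10·log₁₀ of the total.
Σ 10^(L/10) = 10^(94.3/10) + 10^(78.8/10) + 10^(76.3/10) + 10^(74.3/10) + 10^(83.2/10) = 3.046e+09.
L_total = 10·log₁₀(3.046e+09) = 94.84 dB.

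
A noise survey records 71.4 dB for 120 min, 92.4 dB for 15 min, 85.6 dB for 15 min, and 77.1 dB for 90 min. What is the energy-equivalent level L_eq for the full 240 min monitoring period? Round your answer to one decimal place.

82.0 dB

L_eq = 10·log₁₀[(1/T)·Σ tᵢ·10^(Lᵢ/10)] with T = 240 min.
Σ tᵢ·10^(Lᵢ/10) = 120·10^(71.4/10) + 15·10^(92.4/10) + 15·10^(85.6/10) + 90·10^(77.1/10) = 3.779e+10.
L_eq = 10·log₁₀(3.779e+10/240) = 81.97 dB.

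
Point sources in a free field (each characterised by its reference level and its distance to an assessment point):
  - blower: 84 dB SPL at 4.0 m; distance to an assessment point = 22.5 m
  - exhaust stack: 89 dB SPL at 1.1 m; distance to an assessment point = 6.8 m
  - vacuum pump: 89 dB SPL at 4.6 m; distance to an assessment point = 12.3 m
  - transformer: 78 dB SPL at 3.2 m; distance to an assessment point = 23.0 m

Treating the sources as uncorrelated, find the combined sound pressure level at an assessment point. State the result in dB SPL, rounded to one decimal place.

81.5 dB SPL

Propagate each source to the receiver with L = L_ref − 20·log₁₀(r/r_ref), then add intensities.
blower: 84 − 20·log₁₀(22.5/4.0) = 84 − 15.00 = 69.00 dB SPL.
exhaust stack: 89 − 20·log₁₀(6.8/1.1) = 89 − 15.82 = 73.18 dB SPL.
vacuum pump: 89 − 20·log₁₀(12.3/4.6) = 89 − 8.54 = 80.46 dB SPL.
transformer: 78 − 20·log₁₀(23.0/3.2) = 78 − 17.13 = 60.87 dB SPL.
Σ 10^(L/10) = 1.410e+08 → L_total = 10·log₁₀(1.410e+08) = 81.49 dB SPL.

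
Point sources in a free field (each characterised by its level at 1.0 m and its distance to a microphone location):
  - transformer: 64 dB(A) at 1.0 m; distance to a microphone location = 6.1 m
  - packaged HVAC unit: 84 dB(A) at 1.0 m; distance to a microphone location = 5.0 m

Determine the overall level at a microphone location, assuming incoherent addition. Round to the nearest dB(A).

Propagate each source to the receiver with L = L_ref − 20·log₁₀(r/r_ref), then add intensities.
transformer: 64 − 20·log₁₀(6.1/1.0) = 64 − 15.71 = 48.29 dB(A).
packaged HVAC unit: 84 − 20·log₁₀(5.0/1.0) = 84 − 13.98 = 70.02 dB(A).
Σ 10^(L/10) = 1.012e+07 → L_total = 10·log₁₀(1.012e+07) = 70.05 dB(A).

70 dB(A)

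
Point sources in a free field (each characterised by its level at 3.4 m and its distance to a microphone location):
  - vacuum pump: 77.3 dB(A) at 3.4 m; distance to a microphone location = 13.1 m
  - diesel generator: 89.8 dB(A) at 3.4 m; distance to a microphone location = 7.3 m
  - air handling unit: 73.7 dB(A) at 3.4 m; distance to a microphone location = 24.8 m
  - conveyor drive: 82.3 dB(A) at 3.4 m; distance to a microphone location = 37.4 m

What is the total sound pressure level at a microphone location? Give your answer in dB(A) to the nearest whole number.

83 dB(A)

Apply inverse-square spreading to bring every level to the receiver, then sum 10^(L/10).
vacuum pump: 77.3 − 20·log₁₀(13.1/3.4) = 77.3 − 11.72 = 65.58 dB(A).
diesel generator: 89.8 − 20·log₁₀(7.3/3.4) = 89.8 − 6.64 = 83.16 dB(A).
air handling unit: 73.7 − 20·log₁₀(24.8/3.4) = 73.7 − 17.26 = 56.44 dB(A).
conveyor drive: 82.3 − 20·log₁₀(37.4/3.4) = 82.3 − 20.83 = 61.47 dB(A).
Σ 10^(L/10) = 2.126e+08 → L_total = 10·log₁₀(2.126e+08) = 83.28 dB(A).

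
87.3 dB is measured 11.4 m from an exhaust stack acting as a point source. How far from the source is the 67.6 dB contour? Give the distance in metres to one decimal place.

Point-source spreading drops the level by 20·log₁₀(r₂/r₁); inverting, r₂/r₁ = 10^(ΔL/20).
r₂ = 11.4·10^((87.3−67.6)/20) = 11.4·10^(19.7/20) = 110.13 m.

110.1 m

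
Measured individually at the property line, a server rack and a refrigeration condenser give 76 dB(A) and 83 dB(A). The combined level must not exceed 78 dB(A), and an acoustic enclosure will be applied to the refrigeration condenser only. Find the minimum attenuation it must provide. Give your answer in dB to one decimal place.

Everything except the refrigeration condenser sums to 10^(76/10) = 3.981e+07 in linear terms, 76.00 dB(A).
The limit corresponds to 10^(78/10) = 6.310e+07; subtracting the fixed part leaves 2.329e+07 for the refrigeration condenser, i.e. 73.67 dB(A).
Required insertion loss = 83 − 73.67 = 9.33 dB.

9.3 dB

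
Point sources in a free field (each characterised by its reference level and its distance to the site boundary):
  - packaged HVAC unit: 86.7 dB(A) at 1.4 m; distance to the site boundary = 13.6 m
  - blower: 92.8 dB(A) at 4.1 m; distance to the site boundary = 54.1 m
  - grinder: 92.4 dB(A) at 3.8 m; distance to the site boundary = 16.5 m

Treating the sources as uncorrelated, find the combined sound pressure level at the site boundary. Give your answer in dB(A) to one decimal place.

First find each source's level at the receiver (point-source: −20·log₁₀(r/r_ref)), then combine on an intensity basis.
packaged HVAC unit: 86.7 − 20·log₁₀(13.6/1.4) = 86.7 − 19.75 = 66.95 dB(A).
blower: 92.8 − 20·log₁₀(54.1/4.1) = 92.8 − 22.41 = 70.39 dB(A).
grinder: 92.4 − 20·log₁₀(16.5/3.8) = 92.4 − 12.75 = 79.65 dB(A).
Σ 10^(L/10) = 1.081e+08 → L_total = 10·log₁₀(1.081e+08) = 80.34 dB(A).

80.3 dB(A)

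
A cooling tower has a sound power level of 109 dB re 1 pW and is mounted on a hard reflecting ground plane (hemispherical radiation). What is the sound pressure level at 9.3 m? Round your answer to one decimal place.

Free-field hemispherical radiation: L_p = L_w − 10·log₁₀(2π·r²), r = 9.3 m.
2π·r² = 543.4 m², 10·log₁₀ of that is 27.351 dB.
L_p = 109 − 27.351 = 81.65 dB.

81.6 dB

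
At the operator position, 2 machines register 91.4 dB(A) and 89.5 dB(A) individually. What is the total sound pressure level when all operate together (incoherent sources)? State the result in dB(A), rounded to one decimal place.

Incoherent sources combine by intensity addition: L_total = 10·log₁₀(Σ 10^(L_i/10)).
Σ 10^(L/10) = 10^(91.4/10) + 10^(89.5/10) = 2.272e+09.
L_total = 10·log₁₀(2.272e+09) = 93.56 dB(A).

93.6 dB(A)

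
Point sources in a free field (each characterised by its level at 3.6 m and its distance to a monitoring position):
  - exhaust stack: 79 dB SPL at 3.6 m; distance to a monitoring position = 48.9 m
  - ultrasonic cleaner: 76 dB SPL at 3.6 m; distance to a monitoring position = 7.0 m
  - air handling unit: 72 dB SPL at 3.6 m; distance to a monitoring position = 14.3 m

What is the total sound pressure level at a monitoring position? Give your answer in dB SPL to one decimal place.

70.8 dB SPL

Apply inverse-square spreading to bring every level to the receiver, then sum 10^(L/10).
exhaust stack: 79 − 20·log₁₀(48.9/3.6) = 79 − 22.66 = 56.34 dB SPL.
ultrasonic cleaner: 76 − 20·log₁₀(7.0/3.6) = 76 − 5.78 = 70.22 dB SPL.
air handling unit: 72 − 20·log₁₀(14.3/3.6) = 72 − 11.98 = 60.02 dB SPL.
Σ 10^(L/10) = 1.196e+07 → L_total = 10·log₁₀(1.196e+07) = 70.78 dB SPL.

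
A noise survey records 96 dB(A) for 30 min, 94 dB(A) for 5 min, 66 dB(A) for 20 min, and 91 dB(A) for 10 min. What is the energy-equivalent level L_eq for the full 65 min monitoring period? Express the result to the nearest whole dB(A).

L_eq = 10·log₁₀[(1/T)·Σ tᵢ·10^(Lᵢ/10)] with T = 65 min.
Σ tᵢ·10^(Lᵢ/10) = 30·10^(96/10) + 5·10^(94/10) + 20·10^(66/10) + 10·10^(91/10) = 1.447e+11.
L_eq = 10·log₁₀(1.447e+11/65) = 93.47 dB(A).

93 dB(A)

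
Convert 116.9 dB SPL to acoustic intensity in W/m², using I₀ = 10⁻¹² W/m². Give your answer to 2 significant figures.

0.49 W/m²

I/I₀ = 10^(116.9/10) = 4.898e+11, so I = 4.898e+11 × 10⁻¹² W/m².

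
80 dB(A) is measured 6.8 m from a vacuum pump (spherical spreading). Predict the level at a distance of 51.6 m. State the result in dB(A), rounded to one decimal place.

Point-source attenuation: ΔL = 20·log₁₀(r₂/r₁) = 20·log₁₀(51.6/6.8) = 17.603 dB.
L₂ = 80 − 20·log₁₀(51.6/6.8) = 80 − 17.603 = 62.40 dB(A).

62.4 dB(A)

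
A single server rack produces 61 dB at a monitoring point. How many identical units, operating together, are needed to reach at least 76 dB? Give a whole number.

32

Need L₁ + 10·log₁₀ N ≥ 76, i.e. log₁₀ N ≥ 1.50.
N ≥ 10^(15.0/10) = 31.623, so N = 32.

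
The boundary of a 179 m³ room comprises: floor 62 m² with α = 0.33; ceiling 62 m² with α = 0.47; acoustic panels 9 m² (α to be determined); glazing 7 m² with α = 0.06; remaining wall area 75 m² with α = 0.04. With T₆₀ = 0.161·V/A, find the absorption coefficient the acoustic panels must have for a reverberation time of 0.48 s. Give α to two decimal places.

0.78

Required total absorption A = 0.161·179/0.48 = 60.04 m².
Absorption from the other surfaces = 62·0.33 + 62·0.47 + 7·0.06 + 75·0.04 = 53.02 m², so the acoustic panels must supply 7.02 m² over 9 m².
α = 7.02/9 = 0.780.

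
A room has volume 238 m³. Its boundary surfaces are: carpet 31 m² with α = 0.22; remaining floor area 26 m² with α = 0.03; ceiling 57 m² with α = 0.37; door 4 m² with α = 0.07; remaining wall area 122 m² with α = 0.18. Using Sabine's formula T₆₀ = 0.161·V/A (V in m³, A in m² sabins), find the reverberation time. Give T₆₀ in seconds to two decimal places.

0.75 s

Summing Sᵢαᵢ: 31·0.22 + 26·0.03 + 57·0.37 + 4·0.07 + 122·0.18 = 50.93 m².
T₆₀ = 0.161 × 238 / 50.93 = 0.752 s.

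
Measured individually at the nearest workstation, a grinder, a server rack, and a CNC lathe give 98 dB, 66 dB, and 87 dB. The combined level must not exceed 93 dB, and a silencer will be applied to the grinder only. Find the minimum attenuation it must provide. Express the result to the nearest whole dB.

Everything except the grinder sums to 10^(66/10) + 10^(87/10) = 5.052e+08 in linear terms, 87.03 dB.
To meet 93 dB overall, the treated grinder may contribute at most 10^(93/10) − 5.052e+08 = 1.490e+09, i.e. 91.73 dB.
So the grinder must be reduced from 98 to 91.73 dB: IL = 6.27 dB.

6 dB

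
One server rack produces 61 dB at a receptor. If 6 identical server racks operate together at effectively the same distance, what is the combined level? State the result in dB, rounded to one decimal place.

68.8 dB

L_total = L₁ + 10·log₁₀ N for N identical incoherent sources.
L_total = 61 + 10·log₁₀(6) = 61 + 7.782 = 68.78 dB.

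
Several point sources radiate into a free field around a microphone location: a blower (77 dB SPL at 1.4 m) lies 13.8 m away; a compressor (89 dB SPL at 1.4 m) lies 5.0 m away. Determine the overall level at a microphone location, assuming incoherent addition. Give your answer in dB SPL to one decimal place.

78.0 dB SPL

Apply inverse-square spreading to bring every level to the receiver, then sum 10^(L/10).
blower: 77 − 20·log₁₀(13.8/1.4) = 77 − 19.88 = 57.12 dB SPL.
compressor: 89 − 20·log₁₀(5.0/1.4) = 89 − 11.06 = 77.94 dB SPL.
Σ 10^(L/10) = 6.279e+07 → L_total = 10·log₁₀(6.279e+07) = 77.98 dB SPL.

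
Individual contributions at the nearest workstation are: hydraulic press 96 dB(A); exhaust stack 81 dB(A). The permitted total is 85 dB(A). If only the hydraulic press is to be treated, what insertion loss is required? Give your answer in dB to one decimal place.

Everything except the hydraulic press sums to 10^(81/10) = 1.259e+08 in linear terms, 81.00 dB(A).
The limit corresponds to 10^(85/10) = 3.162e+08; subtracting the fixed part leaves 1.903e+08 for the hydraulic press, i.e. 82.80 dB(A).
So the hydraulic press must be reduced from 96 to 82.80 dB(A): IL = 13.20 dB.

13.2 dB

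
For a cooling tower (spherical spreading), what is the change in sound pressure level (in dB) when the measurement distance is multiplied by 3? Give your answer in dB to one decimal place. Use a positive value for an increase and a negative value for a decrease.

With spherical spreading the level changes by −20·log₁₀(r₂/r₁).
ΔL = −20·log₁₀(3) = -9.54 dB.

-9.5 dB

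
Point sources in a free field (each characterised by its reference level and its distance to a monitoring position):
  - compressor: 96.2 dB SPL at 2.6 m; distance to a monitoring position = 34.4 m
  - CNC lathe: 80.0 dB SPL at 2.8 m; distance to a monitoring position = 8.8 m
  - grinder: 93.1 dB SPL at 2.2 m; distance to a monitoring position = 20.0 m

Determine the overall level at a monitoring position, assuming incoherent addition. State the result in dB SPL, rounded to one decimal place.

Apply inverse-square spreading to bring every level to the receiver, then sum 10^(L/10).
compressor: 96.2 − 20·log₁₀(34.4/2.6) = 96.2 − 22.43 = 73.77 dB SPL.
CNC lathe: 80.0 − 20·log₁₀(8.8/2.8) = 80.0 − 9.95 = 70.05 dB SPL.
grinder: 93.1 − 20·log₁₀(20.0/2.2) = 93.1 − 19.17 = 73.93 dB SPL.
Σ 10^(L/10) = 5.864e+07 → L_total = 10·log₁₀(5.864e+07) = 77.68 dB SPL.

77.7 dB SPL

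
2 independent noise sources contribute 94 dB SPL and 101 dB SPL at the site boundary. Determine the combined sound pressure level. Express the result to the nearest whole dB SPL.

For uncorrelated sources the intensities add, so convert each level to linear form, sum, and take 10·log₁₀ of the total.
Σ 10^(L/10) = 10^(94/10) + 10^(101/10) = 1.510e+10.
L_total = 10·log₁₀(1.510e+10) = 101.79 dB SPL.

102 dB SPL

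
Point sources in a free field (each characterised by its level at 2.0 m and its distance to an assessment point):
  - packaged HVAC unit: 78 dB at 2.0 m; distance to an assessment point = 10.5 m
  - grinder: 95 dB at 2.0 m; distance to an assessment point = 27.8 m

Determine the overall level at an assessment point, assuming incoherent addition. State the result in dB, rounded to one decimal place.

72.7 dB

Apply inverse-square spreading to bring every level to the receiver, then sum 10^(L/10).
packaged HVAC unit: 78 − 20·log₁₀(10.5/2.0) = 78 − 14.40 = 63.60 dB.
grinder: 95 − 20·log₁₀(27.8/2.0) = 95 − 22.86 = 72.14 dB.
Σ 10^(L/10) = 1.866e+07 → L_total = 10·log₁₀(1.866e+07) = 72.71 dB.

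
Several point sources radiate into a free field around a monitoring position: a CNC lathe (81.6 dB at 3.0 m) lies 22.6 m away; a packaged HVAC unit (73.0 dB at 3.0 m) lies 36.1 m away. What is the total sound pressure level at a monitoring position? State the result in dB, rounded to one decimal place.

First find each source's level at the receiver (point-source: −20·log₁₀(r/r_ref)), then combine on an intensity basis.
CNC lathe: 81.6 − 20·log₁₀(22.6/3.0) = 81.6 − 17.54 = 64.06 dB.
packaged HVAC unit: 73.0 − 20·log₁₀(36.1/3.0) = 73.0 − 21.61 = 51.39 dB.
Σ 10^(L/10) = 2.685e+06 → L_total = 10·log₁₀(2.685e+06) = 64.29 dB.

64.3 dB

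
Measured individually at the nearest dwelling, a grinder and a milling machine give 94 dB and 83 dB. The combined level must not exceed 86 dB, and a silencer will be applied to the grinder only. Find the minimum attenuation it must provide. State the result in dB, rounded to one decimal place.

11.0 dB

Everything except the grinder sums to 10^(83/10) = 1.995e+08 in linear terms, 83.00 dB.
The limit corresponds to 10^(86/10) = 3.981e+08; subtracting the fixed part leaves 1.986e+08 for the grinder, i.e. 82.98 dB.
Required insertion loss = 94 − 82.98 = 11.02 dB.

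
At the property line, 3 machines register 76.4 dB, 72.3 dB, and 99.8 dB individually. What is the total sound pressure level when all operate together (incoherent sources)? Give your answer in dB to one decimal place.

99.8 dB

Incoherent sources combine by intensity addition: L_total = 10·log₁₀(Σ 10^(L_i/10)).
Σ 10^(L/10) = 10^(76.4/10) + 10^(72.3/10) + 10^(99.8/10) = 9.611e+09.
L_total = 10·log₁₀(9.611e+09) = 99.83 dB.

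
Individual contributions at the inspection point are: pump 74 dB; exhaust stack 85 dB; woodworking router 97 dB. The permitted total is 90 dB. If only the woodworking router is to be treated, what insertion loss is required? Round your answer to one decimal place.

8.8 dB

Fixed contribution from the other sources: Σ 10^(L/10) = 10^(74/10) + 10^(85/10) = 3.413e+08 (85.33 dB).
To meet 90 dB overall, the treated woodworking router may contribute at most 10^(90/10) − 3.413e+08 = 6.587e+08, i.e. 88.19 dB.
Required insertion loss = 97 − 88.19 = 8.81 dB.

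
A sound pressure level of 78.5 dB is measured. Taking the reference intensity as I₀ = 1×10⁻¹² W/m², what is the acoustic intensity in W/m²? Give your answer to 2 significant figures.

I/I₀ = 10^(78.5/10) = 7.079e+07, so I = 7.079e+07 × 10⁻¹² W/m².

7.1e-05 W/m²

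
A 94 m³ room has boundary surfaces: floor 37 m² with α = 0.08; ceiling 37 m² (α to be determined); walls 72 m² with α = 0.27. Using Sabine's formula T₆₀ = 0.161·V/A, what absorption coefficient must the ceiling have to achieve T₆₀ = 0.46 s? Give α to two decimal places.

0.28

A = 0.161·V/T₆₀ = 0.161·94/0.46 = 32.90 m² sabins.
Absorption from the other surfaces = 37·0.08 + 72·0.27 = 22.40 m², so the ceiling must supply 10.50 m² over 37 m².
α = 10.50/37 = 0.284.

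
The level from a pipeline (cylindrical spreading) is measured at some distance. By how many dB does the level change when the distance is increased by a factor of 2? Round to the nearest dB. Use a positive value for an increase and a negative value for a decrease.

-3 dB

A line source loses 3 dB per doubling of distance; generally ΔL = −10·log₁₀(r₂/r₁).
ΔL = −10·log₁₀(2) = -3.01 dB.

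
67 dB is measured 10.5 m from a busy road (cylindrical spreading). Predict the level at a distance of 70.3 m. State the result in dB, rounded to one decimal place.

58.7 dB

For a line source, L₂ = L₁ − 10·log₁₀(r₂/r₁).
L₂ = 67 − 10·log₁₀(70.3/10.5) = 67 − 8.258 = 58.74 dB.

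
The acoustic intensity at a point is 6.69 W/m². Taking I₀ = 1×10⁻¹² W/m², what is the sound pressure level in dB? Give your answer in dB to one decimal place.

128.3 dB

Dividing by I₀ shifts the exponent by 12: I/I₀ = 6.69×10^12.
L = 10·(0.8254 + 12) = 128.25 dB.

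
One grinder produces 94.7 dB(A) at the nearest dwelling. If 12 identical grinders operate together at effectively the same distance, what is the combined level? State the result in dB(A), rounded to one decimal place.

With 12 equal, uncorrelated contributions the intensity is 12× that of one unit, giving a rise of 10·log₁₀ 12.
L_total = 94.7 + 10·log₁₀(12) = 94.7 + 10.792 = 105.49 dB(A).

105.5 dB(A)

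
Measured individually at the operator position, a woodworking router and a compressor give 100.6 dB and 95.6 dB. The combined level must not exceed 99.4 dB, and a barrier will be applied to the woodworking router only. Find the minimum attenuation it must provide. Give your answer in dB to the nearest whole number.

4 dB

Fixed contribution from the other source: Σ 10^(L/10) = 10^(95.6/10) = 3.631e+09 (95.60 dB).
To meet 99.4 dB overall, the treated woodworking router may contribute at most 10^(99.4/10) − 3.631e+09 = 5.079e+09, i.e. 97.06 dB.
Required insertion loss = 100.6 − 97.06 = 3.54 dB.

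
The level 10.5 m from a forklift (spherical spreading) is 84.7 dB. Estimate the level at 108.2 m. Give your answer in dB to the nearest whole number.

Point-source attenuation: ΔL = 20·log₁₀(r₂/r₁) = 20·log₁₀(108.2/10.5) = 20.261 dB.
L₂ = 84.7 − 20·log₁₀(108.2/10.5) = 84.7 − 20.261 = 64.44 dB.

64 dB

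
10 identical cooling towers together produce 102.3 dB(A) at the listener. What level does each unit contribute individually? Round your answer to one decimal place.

Dividing the total intensity by 10 lowers the level by 10·log₁₀ 10 = 10.000 dB: L₁ = 102.3 − 10.000.

92.3 dB(A)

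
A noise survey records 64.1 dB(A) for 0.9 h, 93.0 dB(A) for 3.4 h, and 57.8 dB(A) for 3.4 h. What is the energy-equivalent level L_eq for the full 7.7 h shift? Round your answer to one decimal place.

L_eq = 10·log₁₀[(1/T)·Σ tᵢ·10^(Lᵢ/10)] with T = 7.7 h.
Σ tᵢ·10^(Lᵢ/10) = 0.9·10^(64.1/10) + 3.4·10^(93.0/10) + 3.4·10^(57.8/10) = 6.788e+09.
L_eq = 10·log₁₀(6.788e+09/7.7) = 89.45 dB(A).

89.5 dB(A)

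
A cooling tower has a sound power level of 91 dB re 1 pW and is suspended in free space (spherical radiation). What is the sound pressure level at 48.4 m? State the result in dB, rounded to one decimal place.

46.3 dB

The power spreads over a sphere of area 4π·r², so L_p = L_w − 10·log₁₀(4π·r²).
4π·r² = 2.944e+04 m², 10·log₁₀ of that is 44.689 dB.
L_p = 91 − 44.689 = 46.31 dB.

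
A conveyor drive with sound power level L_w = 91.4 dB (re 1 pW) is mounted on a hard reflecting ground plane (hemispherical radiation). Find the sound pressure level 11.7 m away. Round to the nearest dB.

The power spreads over a hemisphere of area 2π·r², so L_p = L_w − 10·log₁₀(2π·r²).
2π·r² = 860.1 m², 10·log₁₀ of that is 29.346 dB.
L_p = 91.4 − 29.346 = 62.05 dB.

62 dB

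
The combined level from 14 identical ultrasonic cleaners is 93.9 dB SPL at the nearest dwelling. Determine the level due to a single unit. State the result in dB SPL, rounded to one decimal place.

82.4 dB SPL

14 equal contributions raise the level by 10·log₁₀ 14 = 11.461 dB, so each unit alone gives 93.9 − 11.461.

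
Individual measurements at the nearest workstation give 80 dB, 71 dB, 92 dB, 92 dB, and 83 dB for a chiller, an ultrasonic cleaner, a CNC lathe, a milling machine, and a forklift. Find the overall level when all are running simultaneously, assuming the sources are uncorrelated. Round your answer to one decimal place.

95.4 dB

For uncorrelated sources the intensities add, so convert each level to linear form, sum, and take 10·log₁₀ of the total.
Σ 10^(L/10) = 10^(80/10) + 10^(71/10) + 10^(92/10) + 10^(92/10) + 10^(83/10) = 3.482e+09.
L_total = 10·log₁₀(3.482e+09) = 95.42 dB.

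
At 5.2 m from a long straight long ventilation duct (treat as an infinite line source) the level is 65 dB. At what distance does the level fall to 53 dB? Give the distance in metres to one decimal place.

82.4 m

For a line source L₁ − L₂ = 10·log₁₀(r₂/r₁), so r₂ = r₁·10^((L₁−L₂)/10).
r₂ = 5.2·10^((65−53)/10) = 5.2·10^(12.0/10) = 82.41 m.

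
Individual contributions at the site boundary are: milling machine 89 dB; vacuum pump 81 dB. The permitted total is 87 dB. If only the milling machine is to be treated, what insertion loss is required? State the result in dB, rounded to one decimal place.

The untreated sources together contribute 10^(81/10) = 1.259e+08, i.e. 81.00 dB.
The limit corresponds to 10^(87/10) = 5.012e+08; subtracting the fixed part leaves 3.753e+08 for the milling machine, i.e. 85.74 dB.
Required insertion loss = 89 − 85.74 = 3.26 dB.

3.3 dB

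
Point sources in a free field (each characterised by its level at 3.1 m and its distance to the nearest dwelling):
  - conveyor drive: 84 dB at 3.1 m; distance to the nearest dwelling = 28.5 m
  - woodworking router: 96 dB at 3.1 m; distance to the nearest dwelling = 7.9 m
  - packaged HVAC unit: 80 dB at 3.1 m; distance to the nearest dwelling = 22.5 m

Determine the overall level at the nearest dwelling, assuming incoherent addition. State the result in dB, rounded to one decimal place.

87.9 dB

Propagate each source to the receiver with L = L_ref − 20·log₁₀(r/r_ref), then add intensities.
conveyor drive: 84 − 20·log₁₀(28.5/3.1) = 84 − 19.27 = 64.73 dB.
woodworking router: 96 − 20·log₁₀(7.9/3.1) = 96 − 8.13 = 87.87 dB.
packaged HVAC unit: 80 − 20·log₁₀(22.5/3.1) = 80 − 17.22 = 62.78 dB.
Σ 10^(L/10) = 6.179e+08 → L_total = 10·log₁₀(6.179e+08) = 87.91 dB.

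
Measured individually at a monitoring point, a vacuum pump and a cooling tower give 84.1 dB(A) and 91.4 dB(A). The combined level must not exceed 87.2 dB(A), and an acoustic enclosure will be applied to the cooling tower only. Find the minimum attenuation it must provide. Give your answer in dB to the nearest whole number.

7 dB

Fixed contribution from the other source: Σ 10^(L/10) = 10^(84.1/10) = 2.570e+08 (84.10 dB(A)).
The limit corresponds to 10^(87.2/10) = 5.248e+08; subtracting the fixed part leaves 2.678e+08 for the cooling tower, i.e. 84.28 dB(A).
Required insertion loss = 91.4 − 84.28 = 7.12 dB.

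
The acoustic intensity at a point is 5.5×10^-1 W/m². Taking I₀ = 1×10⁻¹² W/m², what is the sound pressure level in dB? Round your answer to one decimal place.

I/I₀ = 5.5×10^-1/10⁻¹² = 5.5×10^11, and L = 10·log₁₀(I/I₀).
L = 10·(0.7404 + 11) = 117.40 dB.

117.4 dB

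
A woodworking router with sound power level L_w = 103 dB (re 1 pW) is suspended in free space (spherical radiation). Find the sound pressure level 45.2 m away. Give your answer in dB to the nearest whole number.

Free-field spherical radiation: L_p = L_w − 10·log₁₀(4π·r²), r = 45.2 m.
4π·r² = 2.567e+04 m², 10·log₁₀ of that is 44.095 dB.
L_p = 103 − 44.095 = 58.91 dB.

59 dB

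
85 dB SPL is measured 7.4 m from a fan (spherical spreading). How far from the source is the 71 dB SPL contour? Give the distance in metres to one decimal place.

37.1 m

Point-source spreading drops the level by 20·log₁₀(r₂/r₁); inverting, r₂/r₁ = 10^(ΔL/20).
r₂ = 7.4·10^((85−71)/20) = 7.4·10^(14.0/20) = 37.09 m.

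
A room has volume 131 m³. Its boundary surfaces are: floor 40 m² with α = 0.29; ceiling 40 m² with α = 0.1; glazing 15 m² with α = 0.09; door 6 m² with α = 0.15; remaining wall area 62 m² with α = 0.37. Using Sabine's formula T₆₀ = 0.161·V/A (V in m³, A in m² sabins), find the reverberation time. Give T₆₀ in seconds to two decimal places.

0.52 s

Summing Sᵢαᵢ: 40·0.29 + 40·0.1 + 15·0.09 + 6·0.15 + 62·0.37 = 40.79 m².
T₆₀ = 0.161·V/A = 0.161·131/40.79 = 0.517 s.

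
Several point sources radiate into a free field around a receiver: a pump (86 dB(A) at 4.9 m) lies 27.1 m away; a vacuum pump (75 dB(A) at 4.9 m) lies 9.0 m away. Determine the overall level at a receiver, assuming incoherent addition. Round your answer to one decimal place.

Propagate each source to the receiver with L = L_ref − 20·log₁₀(r/r_ref), then add intensities.
pump: 86 − 20·log₁₀(27.1/4.9) = 86 − 14.86 = 71.14 dB(A).
vacuum pump: 75 − 20·log₁₀(9.0/4.9) = 75 − 5.28 = 69.72 dB(A).
Σ 10^(L/10) = 2.239e+07 → L_total = 10·log₁₀(2.239e+07) = 73.50 dB(A).

73.5 dB(A)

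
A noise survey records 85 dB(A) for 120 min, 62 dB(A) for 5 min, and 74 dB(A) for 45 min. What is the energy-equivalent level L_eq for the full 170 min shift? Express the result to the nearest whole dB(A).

84 dB(A)

Weight each interval's intensity by its duration and average over T = 170 min:
Σ tᵢ·10^(Lᵢ/10) = 120·10^(85/10) + 5·10^(62/10) + 45·10^(74/10) = 3.909e+10.
L_eq = 10·log₁₀(3.909e+10/170) = 83.62 dB(A).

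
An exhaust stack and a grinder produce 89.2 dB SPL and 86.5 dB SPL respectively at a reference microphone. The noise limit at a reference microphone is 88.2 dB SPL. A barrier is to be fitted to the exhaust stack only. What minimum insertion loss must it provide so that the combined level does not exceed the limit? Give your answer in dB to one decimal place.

5.9 dB

The untreated sources together contribute 10^(86.5/10) = 4.467e+08, i.e. 86.50 dB SPL.
To meet 88.2 dB SPL overall, the treated exhaust stack may contribute at most 10^(88.2/10) − 4.467e+08 = 2.140e+08, i.e. 83.30 dB SPL.
So the exhaust stack must be reduced from 89.2 to 83.30 dB SPL: IL = 5.90 dB.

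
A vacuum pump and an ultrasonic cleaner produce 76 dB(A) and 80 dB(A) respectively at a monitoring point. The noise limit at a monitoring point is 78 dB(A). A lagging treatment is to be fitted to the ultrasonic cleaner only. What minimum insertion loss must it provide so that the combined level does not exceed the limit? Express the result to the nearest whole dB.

Fixed contribution from the other source: Σ 10^(L/10) = 10^(76/10) = 3.981e+07 (76.00 dB(A)).
The limit corresponds to 10^(78/10) = 6.310e+07; subtracting the fixed part leaves 2.329e+07 for the ultrasonic cleaner, i.e. 73.67 dB(A).
So the ultrasonic cleaner must be reduced from 80 to 73.67 dB(A): IL = 6.33 dB.

6 dB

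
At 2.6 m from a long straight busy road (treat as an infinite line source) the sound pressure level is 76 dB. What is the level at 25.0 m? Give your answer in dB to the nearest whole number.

For a line source, L₂ = L₁ − 10·log₁₀(r₂/r₁).
L₂ = 76 − 10·log₁₀(25.0/2.6) = 76 − 9.830 = 66.17 dB.

66 dB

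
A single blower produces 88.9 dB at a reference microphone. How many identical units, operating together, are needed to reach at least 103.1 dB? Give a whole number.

N identical sources give L₁ + 10·log₁₀ N, so require 10·log₁₀ N ≥ 103.1 − 88.9 = 14.2 dB.
N ≥ 10^(14.2/10) = 26.303, so N = 27.

27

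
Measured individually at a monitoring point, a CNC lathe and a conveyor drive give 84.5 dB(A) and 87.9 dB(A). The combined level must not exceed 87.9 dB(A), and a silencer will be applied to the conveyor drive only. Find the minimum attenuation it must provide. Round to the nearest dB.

Fixed contribution from the other source: Σ 10^(L/10) = 10^(84.5/10) = 2.818e+08 (84.50 dB(A)).
To meet 87.9 dB(A) overall, the treated conveyor drive may contribute at most 10^(87.9/10) − 2.818e+08 = 3.348e+08, i.e. 85.25 dB(A).
Required insertion loss = 87.9 − 85.25 = 2.65 dB.

3 dB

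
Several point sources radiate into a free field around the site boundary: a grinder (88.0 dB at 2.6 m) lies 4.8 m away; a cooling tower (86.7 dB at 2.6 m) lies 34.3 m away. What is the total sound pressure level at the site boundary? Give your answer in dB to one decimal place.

82.7 dB

Apply inverse-square spreading to bring every level to the receiver, then sum 10^(L/10).
grinder: 88.0 − 20·log₁₀(4.8/2.6) = 88.0 − 5.33 = 82.67 dB.
cooling tower: 86.7 − 20·log₁₀(34.3/2.6) = 86.7 − 22.41 = 64.29 dB.
Σ 10^(L/10) = 1.878e+08 → L_total = 10·log₁₀(1.878e+08) = 82.74 dB.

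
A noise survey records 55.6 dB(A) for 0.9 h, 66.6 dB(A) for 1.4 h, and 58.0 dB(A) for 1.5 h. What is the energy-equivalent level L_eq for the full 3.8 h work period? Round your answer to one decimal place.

L_eq = 10·log₁₀[(1/T)·Σ tᵢ·10^(Lᵢ/10)] with T = 3.8 h.
Σ tᵢ·10^(Lᵢ/10) = 0.9·10^(55.6/10) + 1.4·10^(66.6/10) + 1.5·10^(58.0/10) = 7.672e+06.
L_eq = 10·log₁₀(7.672e+06/3.8) = 63.05 dB(A).

63.1 dB(A)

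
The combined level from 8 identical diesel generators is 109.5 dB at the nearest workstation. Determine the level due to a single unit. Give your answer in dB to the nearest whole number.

100 dB

Dividing the total intensity by 8 lowers the level by 10·log₁₀ 8 = 9.031 dB: L₁ = 109.5 − 9.031.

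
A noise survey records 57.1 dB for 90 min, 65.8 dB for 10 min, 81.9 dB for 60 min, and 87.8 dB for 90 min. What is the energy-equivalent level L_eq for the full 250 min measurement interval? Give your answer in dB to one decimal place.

84.1 dB

Weight each interval's intensity by its duration and average over T = 250 min:
Σ tᵢ·10^(Lᵢ/10) = 90·10^(57.1/10) + 10·10^(65.8/10) + 60·10^(81.9/10) + 90·10^(87.8/10) = 6.361e+10.
L_eq = 10·log₁₀(6.361e+10/250) = 84.06 dB.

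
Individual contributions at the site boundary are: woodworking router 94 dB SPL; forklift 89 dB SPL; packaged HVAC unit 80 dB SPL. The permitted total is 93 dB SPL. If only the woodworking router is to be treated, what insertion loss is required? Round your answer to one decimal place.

3.6 dB

The untreated sources together contribute 10^(89/10) + 10^(80/10) = 8.943e+08, i.e. 89.51 dB SPL.
To meet 93 dB SPL overall, the treated woodworking router may contribute at most 10^(93/10) − 8.943e+08 = 1.101e+09, i.e. 90.42 dB SPL.
So the woodworking router must be reduced from 94 to 90.42 dB SPL: IL = 3.58 dB.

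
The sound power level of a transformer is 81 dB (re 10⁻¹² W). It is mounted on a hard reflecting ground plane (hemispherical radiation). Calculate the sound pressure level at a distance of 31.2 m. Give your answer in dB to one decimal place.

The power spreads over a hemisphere of area 2π·r², so L_p = L_w − 10·log₁₀(2π·r²).
2π·r² = 6116 m², 10·log₁₀ of that is 37.865 dB.
L_p = 81 − 37.865 = 43.14 dB.

43.1 dB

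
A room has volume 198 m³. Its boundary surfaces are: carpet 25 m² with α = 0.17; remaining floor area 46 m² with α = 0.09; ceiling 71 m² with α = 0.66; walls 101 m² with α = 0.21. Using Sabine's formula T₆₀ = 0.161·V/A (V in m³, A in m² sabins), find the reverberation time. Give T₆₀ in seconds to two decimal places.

0.42 s

Summing Sᵢαᵢ: 25·0.17 + 46·0.09 + 71·0.66 + 101·0.21 = 76.46 m².
T₆₀ = 0.161 × 198 / 76.46 = 0.417 s.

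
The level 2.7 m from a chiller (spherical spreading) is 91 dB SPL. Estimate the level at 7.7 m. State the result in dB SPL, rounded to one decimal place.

Spherical spreading from a point source gives a 20·log₁₀(r₂/r₁) drop.
L₂ = 91 − 20·log₁₀(7.7/2.7) = 91 − 9.103 = 81.90 dB SPL.

81.9 dB SPL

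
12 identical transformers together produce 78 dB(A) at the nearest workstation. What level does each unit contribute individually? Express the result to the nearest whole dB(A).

67 dB(A)

For N identical incoherent sources L_total = L₁ + 10·log₁₀ N, so L₁ = 78 − 10·log₁₀(12) = 78 − 10.792.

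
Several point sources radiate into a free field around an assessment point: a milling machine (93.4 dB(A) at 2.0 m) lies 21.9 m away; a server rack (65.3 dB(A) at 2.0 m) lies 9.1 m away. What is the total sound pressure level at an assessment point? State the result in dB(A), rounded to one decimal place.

First find each source's level at the receiver (point-source: −20·log₁₀(r/r_ref)), then combine on an intensity basis.
milling machine: 93.4 − 20·log₁₀(21.9/2.0) = 93.4 − 20.79 = 72.61 dB(A).
server rack: 65.3 − 20·log₁₀(9.1/2.0) = 65.3 − 13.16 = 52.14 dB(A).
Σ 10^(L/10) = 1.841e+07 → L_total = 10·log₁₀(1.841e+07) = 72.65 dB(A).

72.7 dB(A)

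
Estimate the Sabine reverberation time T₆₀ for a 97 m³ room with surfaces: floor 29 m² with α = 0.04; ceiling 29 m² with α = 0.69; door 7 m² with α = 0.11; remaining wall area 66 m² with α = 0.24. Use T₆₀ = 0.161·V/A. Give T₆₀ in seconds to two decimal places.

A = Σ Sᵢαᵢ = 29·0.04 + 29·0.69 + 7·0.11 + 66·0.24 = 37.78 m².
T₆₀ = 0.161·V/A = 0.161·97/37.78 = 0.413 s.

0.41 s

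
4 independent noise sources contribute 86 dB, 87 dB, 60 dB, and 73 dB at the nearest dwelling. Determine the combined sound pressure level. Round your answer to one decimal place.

89.6 dB

For uncorrelated sources the intensities add, so convert each level to linear form, sum, and take 10·log₁₀ of the total.
Σ 10^(L/10) = 10^(86/10) + 10^(87/10) + 10^(60/10) + 10^(73/10) = 9.202e+08.
L_total = 10·log₁₀(9.202e+08) = 89.64 dB.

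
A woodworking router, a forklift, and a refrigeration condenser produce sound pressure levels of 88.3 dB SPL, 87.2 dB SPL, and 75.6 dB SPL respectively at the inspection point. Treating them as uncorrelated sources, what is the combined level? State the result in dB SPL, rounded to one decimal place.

90.9 dB SPL

For uncorrelated sources the intensities add, so convert each level to linear form, sum, and take 10·log₁₀ of the total.
Σ 10^(L/10) = 10^(88.3/10) + 10^(87.2/10) + 10^(75.6/10) = 1.237e+09.
L_total = 10·log₁₀(1.237e+09) = 90.92 dB SPL.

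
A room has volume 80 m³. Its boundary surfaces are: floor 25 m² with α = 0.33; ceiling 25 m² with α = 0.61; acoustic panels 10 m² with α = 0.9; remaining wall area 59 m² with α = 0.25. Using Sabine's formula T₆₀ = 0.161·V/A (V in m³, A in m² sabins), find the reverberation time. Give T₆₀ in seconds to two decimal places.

Summing Sᵢαᵢ: 25·0.33 + 25·0.61 + 10·0.9 + 59·0.25 = 47.25 m².
T₆₀ = 0.161 × 80 / 47.25 = 0.273 s.

0.27 s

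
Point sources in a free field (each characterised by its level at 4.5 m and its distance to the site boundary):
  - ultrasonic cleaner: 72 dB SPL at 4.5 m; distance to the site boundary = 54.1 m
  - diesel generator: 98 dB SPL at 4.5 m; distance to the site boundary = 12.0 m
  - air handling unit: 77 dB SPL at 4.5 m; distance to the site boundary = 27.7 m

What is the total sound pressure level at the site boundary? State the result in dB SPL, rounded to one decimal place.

Propagate each source to the receiver with L = L_ref − 20·log₁₀(r/r_ref), then add intensities.
ultrasonic cleaner: 72 − 20·log₁₀(54.1/4.5) = 72 − 21.60 = 50.40 dB SPL.
diesel generator: 98 − 20·log₁₀(12.0/4.5) = 98 − 8.52 = 89.48 dB SPL.
air handling unit: 77 − 20·log₁₀(27.7/4.5) = 77 − 15.79 = 61.21 dB SPL.
Σ 10^(L/10) = 8.887e+08 → L_total = 10·log₁₀(8.887e+08) = 89.49 dB SPL.

89.5 dB SPL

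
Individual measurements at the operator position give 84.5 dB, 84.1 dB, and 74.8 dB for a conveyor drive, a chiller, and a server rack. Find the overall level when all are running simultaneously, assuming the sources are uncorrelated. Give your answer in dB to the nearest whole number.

88 dB

For uncorrelated sources the intensities add, so convert each level to linear form, sum, and take 10·log₁₀ of the total.
Σ 10^(L/10) = 10^(84.5/10) + 10^(84.1/10) + 10^(74.8/10) = 5.691e+08.
L_total = 10·log₁₀(5.691e+08) = 87.55 dB.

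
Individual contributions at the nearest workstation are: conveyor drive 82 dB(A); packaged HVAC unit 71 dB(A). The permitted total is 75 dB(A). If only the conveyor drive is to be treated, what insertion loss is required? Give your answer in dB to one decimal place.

9.2 dB

Everything except the conveyor drive sums to 10^(71/10) = 1.259e+07 in linear terms, 71.00 dB(A).
To meet 75 dB(A) overall, the treated conveyor drive may contribute at most 10^(75/10) − 1.259e+07 = 1.903e+07, i.e. 72.80 dB(A).
Required insertion loss = 82 − 72.80 = 9.20 dB.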